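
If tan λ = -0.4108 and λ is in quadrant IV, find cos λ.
cos λ = 0.925 (using tan²λ + 1 = sec²λ)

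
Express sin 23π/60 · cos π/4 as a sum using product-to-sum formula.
sin 23π/60 cos π/4 = (1/2)[sin(23π/60+π/4) + sin(23π/60-π/4)]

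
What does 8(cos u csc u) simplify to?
8(cos u csc u) = 8(cot u) (using Reciprocal + quotient)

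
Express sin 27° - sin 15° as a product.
sin 27° - sin 15° = 2 cos(21°) sin(6°)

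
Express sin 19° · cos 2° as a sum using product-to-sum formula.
sin 19° cos 2° = (1/2)[sin(19°+2°) + sin(19°-2°)]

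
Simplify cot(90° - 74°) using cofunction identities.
cot(90° - 74°) = tan(74°)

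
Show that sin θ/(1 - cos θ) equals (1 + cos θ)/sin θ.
LHS = sin θ(1 + cos θ) / ((1 - cos θ)(1 + cos θ)) = sin θ(1 + cos θ) / (1 - cos²θ) = sin θ(1 + cos θ) / sin²θ = (1 + cos θ)/sin θ = RHS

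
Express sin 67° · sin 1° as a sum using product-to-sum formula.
sin 67° sin 1° = (1/2)[cos(67°-1°) - cos(67°+1°)]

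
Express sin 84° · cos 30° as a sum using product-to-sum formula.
sin 84° cos 30° = (1/2)[sin(84°+30°) + sin(84°-30°)]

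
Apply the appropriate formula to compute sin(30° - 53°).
sin(30° - 53°) = sin 30° cos 53° - cos 30° sin 53° = -0.3907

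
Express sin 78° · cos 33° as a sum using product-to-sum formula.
sin 78° cos 33° = (1/2)[sin(78°+33°) + sin(78°-33°)]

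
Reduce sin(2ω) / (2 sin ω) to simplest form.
sin(2ω) / (2 sin ω) = cos ω (using Double angle)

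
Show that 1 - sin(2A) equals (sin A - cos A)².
RHS = sin²A - 2 sin A cos A + cos²A = (sin²A + cos²A) - 2 sin A cos A = 1 - sin(2A) = LHS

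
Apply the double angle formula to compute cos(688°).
cos(688°) = 1 - 2sin²344° = 0.848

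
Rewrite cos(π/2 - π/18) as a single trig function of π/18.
cos(π/2 - π/18) = sin(π/18)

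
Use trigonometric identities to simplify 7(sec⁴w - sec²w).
7(sec⁴w - sec²w) = 7(tan⁴w + tan²w) (using Pythagorean)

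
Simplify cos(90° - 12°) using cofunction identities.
cos(90° - 12°) = sin(12°)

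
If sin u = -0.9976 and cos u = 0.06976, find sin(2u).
sin(2u) = 2 sin u cos u = -0.1392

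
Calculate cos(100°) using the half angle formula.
cos(100°) = -√((1 + cos 200°)/2) = -0.1736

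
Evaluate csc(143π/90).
csc(143π/90) = -1.04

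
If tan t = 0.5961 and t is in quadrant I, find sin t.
sin t = 0.512 (using tan²t + 1 = sec²t)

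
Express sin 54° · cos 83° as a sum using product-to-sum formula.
sin 54° cos 83° = (1/2)[sin(54°+83°) + sin(54°-83°)]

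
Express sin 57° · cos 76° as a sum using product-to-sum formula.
sin 57° cos 76° = (1/2)[sin(57°+76°) + sin(57°-76°)]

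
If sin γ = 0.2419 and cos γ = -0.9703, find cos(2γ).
cos(2γ) = cos²γ - sin²γ = 0.883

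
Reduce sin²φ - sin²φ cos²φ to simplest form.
sin²φ - sin²φ cos²φ = sin⁴φ (using Factoring)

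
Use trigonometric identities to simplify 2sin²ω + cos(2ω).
2sin²ω + cos(2ω) = 1 (using Double angle)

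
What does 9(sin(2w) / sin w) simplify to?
9(sin(2w) / sin w) = 9(2 cos w) (using Double angle)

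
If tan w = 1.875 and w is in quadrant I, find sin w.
sin w = 0.8824 (using tan²w + 1 = sec²w)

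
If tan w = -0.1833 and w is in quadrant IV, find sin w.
sin w = -0.1803 (using tan²w + 1 = sec²w)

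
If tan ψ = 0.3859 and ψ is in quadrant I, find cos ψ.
cos ψ = 0.9329 (using tan²ψ + 1 = sec²ψ)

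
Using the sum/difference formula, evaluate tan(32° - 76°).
tan(32° - 76°) = (tan 32° - tan 76°)/(1 + tan 32° tan 76°) = -0.9657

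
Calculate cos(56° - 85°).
cos(56° - 85°) = cos 56° cos 85° + sin 56° sin 85° = 0.8746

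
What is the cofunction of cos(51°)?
cos(51°) = sin(90° - 51°) = sin(39°)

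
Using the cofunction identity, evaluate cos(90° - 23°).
cos(90° - 23°) = sin(23°) = 0.3907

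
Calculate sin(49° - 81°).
sin(49° - 81°) = sin 49° cos 81° - cos 49° sin 81° = -0.5299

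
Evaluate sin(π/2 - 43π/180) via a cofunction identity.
sin(π/2 - 43π/180) = cos(43π/180) = 0.7314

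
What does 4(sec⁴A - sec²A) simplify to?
4(sec⁴A - sec²A) = 4(tan⁴A + tan²A) (using Pythagorean)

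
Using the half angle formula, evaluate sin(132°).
sin(132°) = √((1 - cos 264°)/2) = 0.7431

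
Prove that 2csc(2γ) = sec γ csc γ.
LHS = 2/sin(2γ) = 2/(2 sin γ cos γ) = 1/(sin γ cos γ) = (1/cos γ)(1/sin γ) = sec γ csc γ = RHS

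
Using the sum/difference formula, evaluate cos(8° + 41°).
cos(8° + 41°) = cos 8° cos 41° - sin 8° sin 41° = 0.6561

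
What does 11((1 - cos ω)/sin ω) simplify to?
11((1 - cos ω)/sin ω) = 11(tan(ω/2)) (using Half angle)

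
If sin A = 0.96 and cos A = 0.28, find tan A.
tan A = sin A / cos A = 3.429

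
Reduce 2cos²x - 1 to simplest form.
2cos²x - 1 = cos(2x) (using Double angle)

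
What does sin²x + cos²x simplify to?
sin²x + cos²x = 1 (using Pythagorean identity)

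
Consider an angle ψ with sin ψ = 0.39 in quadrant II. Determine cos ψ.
cos ψ = ±√(1 - sin²ψ) = -0.9208 (negative in QII)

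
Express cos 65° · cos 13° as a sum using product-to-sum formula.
cos 65° cos 13° = (1/2)[cos(65°-13°) + cos(65°+13°)]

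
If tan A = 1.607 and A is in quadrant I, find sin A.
sin A = 0.849 (using tan²A + 1 = sec²A)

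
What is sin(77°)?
sin(77°) = 0.9744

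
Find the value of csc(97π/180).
csc(97π/180) = 1.008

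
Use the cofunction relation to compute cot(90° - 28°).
cot(90° - 28°) = tan(28°) = 0.5317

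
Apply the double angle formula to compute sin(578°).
sin(578°) = 2 sin 289° cos 289° = -0.6157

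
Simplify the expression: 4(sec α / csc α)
4(sec α / csc α) = 4(tan α) (using Reciprocal identities)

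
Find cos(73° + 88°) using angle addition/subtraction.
cos(73° + 88°) = cos 73° cos 88° - sin 73° sin 88° = -0.9455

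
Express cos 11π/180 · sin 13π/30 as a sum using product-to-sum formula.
cos 11π/180 sin 13π/30 = (1/2)[sin(11π/180+13π/30) - sin(11π/180-13π/30)]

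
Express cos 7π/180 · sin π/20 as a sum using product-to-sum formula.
cos 7π/180 sin π/20 = (1/2)[sin(7π/180+π/20) - sin(7π/180-π/20)]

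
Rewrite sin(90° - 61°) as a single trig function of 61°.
sin(90° - 61°) = cos(61°)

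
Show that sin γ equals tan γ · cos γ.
RHS = (sin γ/cos γ) · cos γ = sin γ = LHS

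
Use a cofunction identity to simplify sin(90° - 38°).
sin(90° - 38°) = cos(38°)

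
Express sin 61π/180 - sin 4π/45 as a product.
sin 61π/180 - sin 4π/45 = 2 cos(77π/360) sin(π/8)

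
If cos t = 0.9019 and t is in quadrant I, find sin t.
sin t = 0.4319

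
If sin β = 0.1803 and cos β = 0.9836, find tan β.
tan β = sin β / cos β = 0.1833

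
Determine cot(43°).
cot(43°) = 1.072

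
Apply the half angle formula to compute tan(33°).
tan(33°) = sin 66° / (1 + cos 66°) = 0.6494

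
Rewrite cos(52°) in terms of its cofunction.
cos(52°) = sin(90° - 52°) = sin(38°)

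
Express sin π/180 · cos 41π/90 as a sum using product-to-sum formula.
sin π/180 cos 41π/90 = (1/2)[sin(π/180+41π/90) + sin(π/180-41π/90)]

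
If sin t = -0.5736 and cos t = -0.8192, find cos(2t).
cos(2t) = cos²t - sin²t = 0.3421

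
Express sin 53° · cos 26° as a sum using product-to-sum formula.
sin 53° cos 26° = (1/2)[sin(53°+26°) + sin(53°-26°)]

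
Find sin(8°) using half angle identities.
sin(8°) = √((1 - cos 16°)/2) = 0.1392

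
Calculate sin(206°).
sin(206°) = -0.4384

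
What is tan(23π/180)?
tan(23π/180) = 0.4245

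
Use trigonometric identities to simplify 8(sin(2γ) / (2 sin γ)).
8(sin(2γ) / (2 sin γ)) = 8(cos γ) (using Double angle)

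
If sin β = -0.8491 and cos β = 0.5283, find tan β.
tan β = sin β / cos β = -1.607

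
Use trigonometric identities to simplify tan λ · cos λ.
tan λ · cos λ = sin λ (using Quotient identity)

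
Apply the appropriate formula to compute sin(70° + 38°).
sin(70° + 38°) = sin 70° cos 38° + cos 70° sin 38° = 0.9511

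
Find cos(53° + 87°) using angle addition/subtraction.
cos(53° + 87°) = cos 53° cos 87° - sin 53° sin 87° = -0.766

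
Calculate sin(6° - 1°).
sin(6° - 1°) = sin 6° cos 1° - cos 6° sin 1° = 0.08716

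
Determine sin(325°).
sin(325°) = -0.5736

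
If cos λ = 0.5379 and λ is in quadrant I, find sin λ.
sin λ = 0.843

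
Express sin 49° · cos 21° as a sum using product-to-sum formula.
sin 49° cos 21° = (1/2)[sin(49°+21°) + sin(49°-21°)]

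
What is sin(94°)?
sin(94°) = 0.9976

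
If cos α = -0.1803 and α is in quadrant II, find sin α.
sin α = 0.9836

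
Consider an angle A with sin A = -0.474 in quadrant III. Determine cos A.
cos A = ±√(1 - sin²A) = -0.8805 (negative in QIII)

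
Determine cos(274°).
cos(274°) = 0.06976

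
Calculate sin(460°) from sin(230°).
sin(460°) = 2 sin 230° cos 230° = 0.9848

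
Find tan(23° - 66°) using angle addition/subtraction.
tan(23° - 66°) = (tan 23° - tan 66°)/(1 + tan 23° tan 66°) = -0.9325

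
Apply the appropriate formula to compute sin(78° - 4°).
sin(78° - 4°) = sin 78° cos 4° - cos 78° sin 4° = 0.9613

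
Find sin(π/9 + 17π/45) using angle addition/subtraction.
sin(π/9 + 17π/45) = sin π/9 cos 17π/45 + cos π/9 sin 17π/45 = 0.9994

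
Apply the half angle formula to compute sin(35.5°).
sin(35.5°) = √((1 - cos 71°)/2) = 0.5807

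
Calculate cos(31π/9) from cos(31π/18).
cos(31π/9) = cos²31π/18 - sin²31π/18 = -0.1736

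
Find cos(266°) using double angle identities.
cos(266°) = cos²133° - sin²133° = -0.06976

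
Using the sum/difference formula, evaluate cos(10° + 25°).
cos(10° + 25°) = cos 10° cos 25° - sin 10° sin 25° = 0.8192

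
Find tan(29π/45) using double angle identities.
tan(29π/45) = 2 tan 29π/90 / (1 - tan²29π/90) = -2.05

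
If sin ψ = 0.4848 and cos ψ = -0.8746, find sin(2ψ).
sin(2ψ) = 2 sin ψ cos ψ = -0.848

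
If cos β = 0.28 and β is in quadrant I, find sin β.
sin β = 0.96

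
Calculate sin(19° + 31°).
sin(19° + 31°) = sin 19° cos 31° + cos 19° sin 31° = 0.766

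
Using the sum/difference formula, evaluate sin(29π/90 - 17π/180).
sin(29π/90 - 17π/180) = sin 29π/90 cos 17π/180 - cos 29π/90 sin 17π/180 = 0.6561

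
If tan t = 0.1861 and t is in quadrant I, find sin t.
sin t = 0.183 (using tan²t + 1 = sec²t)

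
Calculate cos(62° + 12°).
cos(62° + 12°) = cos 62° cos 12° - sin 62° sin 12° = 0.2756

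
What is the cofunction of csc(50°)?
csc(50°) = sec(90° - 50°) = sec(40°)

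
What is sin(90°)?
sin(90°) = 1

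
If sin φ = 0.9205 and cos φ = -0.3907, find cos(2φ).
cos(2φ) = cos²φ - sin²φ = -0.6947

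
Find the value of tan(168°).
tan(168°) = -0.2126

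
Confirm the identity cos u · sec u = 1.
LHS = cos u · (1/cos u) = 1 = RHS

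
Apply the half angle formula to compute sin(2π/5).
sin(2π/5) = √((1 - cos 4π/5)/2) = 0.9511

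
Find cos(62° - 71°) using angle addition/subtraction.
cos(62° - 71°) = cos 62° cos 71° + sin 62° sin 71° = 0.9877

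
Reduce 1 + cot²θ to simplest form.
1 + cot²θ = csc²θ (using Pythagorean identity)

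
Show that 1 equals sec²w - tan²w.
RHS = 1/cos²w - sin²w/cos²w = (1 - sin²w)/cos²w = cos²w/cos²w = 1 = LHS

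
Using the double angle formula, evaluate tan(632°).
tan(632°) = 2 tan 316° / (1 - tan²316°) = -28.64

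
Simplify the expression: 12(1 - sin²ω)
12(1 - sin²ω) = 12(cos²ω) (using Pythagorean identity)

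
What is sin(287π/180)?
sin(287π/180) = -0.9563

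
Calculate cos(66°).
cos(66°) = 0.4067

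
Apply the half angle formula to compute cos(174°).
cos(174°) = -√((1 + cos 348°)/2) = -0.9945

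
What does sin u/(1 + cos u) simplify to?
sin u/(1 + cos u) = tan(u/2) (using Half angle)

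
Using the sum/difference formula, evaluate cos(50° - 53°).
cos(50° - 53°) = cos 50° cos 53° + sin 50° sin 53° = 0.9986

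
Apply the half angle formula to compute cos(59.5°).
cos(59.5°) = √((1 + cos 119°)/2) = 0.5075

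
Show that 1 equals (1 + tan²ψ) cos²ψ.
RHS = sec²ψ · cos²ψ = (1/cos²ψ) · cos²ψ = 1 = LHS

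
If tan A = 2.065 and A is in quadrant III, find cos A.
cos A = -0.4358 (using tan²A + 1 = sec²A)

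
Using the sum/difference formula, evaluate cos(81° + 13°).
cos(81° + 13°) = cos 81° cos 13° - sin 81° sin 13° = -0.06976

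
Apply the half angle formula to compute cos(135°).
cos(135°) = -√((1 + cos 270°)/2) = -√2/2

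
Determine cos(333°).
cos(333°) = 0.891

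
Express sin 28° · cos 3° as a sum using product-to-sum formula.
sin 28° cos 3° = (1/2)[sin(28°+3°) + sin(28°-3°)]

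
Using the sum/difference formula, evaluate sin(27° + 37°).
sin(27° + 37°) = sin 27° cos 37° + cos 27° sin 37° = 0.8988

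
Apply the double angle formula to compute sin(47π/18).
sin(47π/18) = 2 sin 47π/36 cos 47π/36 = 0.9397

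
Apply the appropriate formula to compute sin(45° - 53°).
sin(45° - 53°) = sin 45° cos 53° - cos 45° sin 53° = -0.1392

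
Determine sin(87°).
sin(87°) = 0.9986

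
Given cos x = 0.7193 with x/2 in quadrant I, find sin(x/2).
sin(x/2) = ±√((1 - cos x)/2); positive since x/2 ∈ QI, so sin(x/2) = 0.3746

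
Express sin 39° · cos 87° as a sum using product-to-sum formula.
sin 39° cos 87° = (1/2)[sin(39°+87°) + sin(39°-87°)]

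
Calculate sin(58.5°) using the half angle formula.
sin(58.5°) = √((1 - cos 117°)/2) = 0.8526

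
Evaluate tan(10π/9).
tan(10π/9) = 0.364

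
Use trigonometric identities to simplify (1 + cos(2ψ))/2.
(1 + cos(2ψ))/2 = cos²ψ (using Power reduction)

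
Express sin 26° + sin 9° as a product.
sin 26° + sin 9° = 2 sin(17.5°) cos(8.5°)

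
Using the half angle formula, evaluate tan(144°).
tan(144°) = sin 288° / (1 + cos 288°) = -0.7265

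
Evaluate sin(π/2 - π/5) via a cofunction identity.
sin(π/2 - π/5) = cos(π/5) = 0.809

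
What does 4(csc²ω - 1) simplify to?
4(csc²ω - 1) = 4(cot²ω) (using Pythagorean identity)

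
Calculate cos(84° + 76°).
cos(84° + 76°) = cos 84° cos 76° - sin 84° sin 76° = -0.9397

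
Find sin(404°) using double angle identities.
sin(404°) = 2 sin 202° cos 202° = 0.6947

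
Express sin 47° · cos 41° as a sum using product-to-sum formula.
sin 47° cos 41° = (1/2)[sin(47°+41°) + sin(47°-41°)]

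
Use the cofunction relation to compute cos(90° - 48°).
cos(90° - 48°) = sin(48°) = 0.7431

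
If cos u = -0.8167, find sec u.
sec u = 1/cos u = -1.224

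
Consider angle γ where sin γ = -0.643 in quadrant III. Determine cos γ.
cos γ = ±√(1 - sin²γ) = -0.7659 (negative in QIII)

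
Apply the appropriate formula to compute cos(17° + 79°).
cos(17° + 79°) = cos 17° cos 79° - sin 17° sin 79° = -0.1045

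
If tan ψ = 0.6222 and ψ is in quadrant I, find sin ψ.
sin ψ = 0.5283 (using tan²ψ + 1 = sec²ψ)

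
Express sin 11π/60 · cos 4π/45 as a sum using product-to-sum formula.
sin 11π/60 cos 4π/45 = (1/2)[sin(11π/60+4π/45) + sin(11π/60-4π/45)]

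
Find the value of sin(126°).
sin(126°) = 0.809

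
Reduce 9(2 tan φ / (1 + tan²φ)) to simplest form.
9(2 tan φ / (1 + tan²φ)) = 9(sin(2φ)) (using Double angle)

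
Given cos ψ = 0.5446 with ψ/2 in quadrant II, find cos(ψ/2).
cos(ψ/2) = ±√((1 + cos ψ)/2); negative since ψ/2 ∈ QII, so cos(ψ/2) = -0.8788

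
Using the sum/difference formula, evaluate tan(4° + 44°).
tan(4° + 44°) = (tan 4° + tan 44°)/(1 - tan 4° tan 44°) = 1.111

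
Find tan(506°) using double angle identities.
tan(506°) = 2 tan 253° / (1 - tan²253°) = -0.6745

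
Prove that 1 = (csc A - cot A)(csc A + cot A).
RHS = csc²A - cot²A = (1 + cot²A) - cot²A = 1 = LHS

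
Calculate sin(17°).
sin(17°) = 0.2924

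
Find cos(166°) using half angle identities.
cos(166°) = -√((1 + cos 332°)/2) = -0.9703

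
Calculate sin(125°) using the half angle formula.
sin(125°) = √((1 - cos 250°)/2) = 0.8192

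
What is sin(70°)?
sin(70°) = 0.9397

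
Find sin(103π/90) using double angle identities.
sin(103π/90) = 2 sin 103π/180 cos 103π/180 = -0.4384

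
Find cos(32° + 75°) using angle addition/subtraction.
cos(32° + 75°) = cos 32° cos 75° - sin 32° sin 75° = -0.2924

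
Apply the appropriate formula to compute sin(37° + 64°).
sin(37° + 64°) = sin 37° cos 64° + cos 37° sin 64° = 0.9816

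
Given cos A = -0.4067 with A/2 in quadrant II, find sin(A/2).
sin(A/2) = ±√((1 - cos A)/2); positive since A/2 ∈ QII, so sin(A/2) = 0.8387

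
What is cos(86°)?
cos(86°) = 0.06976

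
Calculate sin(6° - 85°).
sin(6° - 85°) = sin 6° cos 85° - cos 6° sin 85° = -0.9816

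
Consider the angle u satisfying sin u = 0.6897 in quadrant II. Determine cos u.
cos u = ±√(1 - sin²u) = -0.7241 (negative in QII)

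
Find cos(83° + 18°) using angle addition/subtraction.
cos(83° + 18°) = cos 83° cos 18° - sin 83° sin 18° = -0.1908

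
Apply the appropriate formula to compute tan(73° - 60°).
tan(73° - 60°) = (tan 73° - tan 60°)/(1 + tan 73° tan 60°) = 0.2309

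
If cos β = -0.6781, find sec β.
sec β = 1/cos β = -1.475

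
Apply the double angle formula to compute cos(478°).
cos(478°) = cos²239° - sin²239° = -0.4695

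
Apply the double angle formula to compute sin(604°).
sin(604°) = 2 sin 302° cos 302° = -0.8988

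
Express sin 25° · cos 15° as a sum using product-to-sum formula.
sin 25° cos 15° = (1/2)[sin(25°+15°) + sin(25°-15°)]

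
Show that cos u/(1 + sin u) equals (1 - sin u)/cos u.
RHS = (1 - sin u)(1 + sin u) / (cos u(1 + sin u)) = (1 - sin²u) / (cos u(1 + sin u)) = cos²u / (cos u(1 + sin u)) = cos u/(1 + sin u) = LHS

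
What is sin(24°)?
sin(24°) = 0.4067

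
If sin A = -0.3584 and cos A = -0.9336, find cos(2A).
cos(2A) = cos²A - sin²A = 0.7432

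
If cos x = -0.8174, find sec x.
sec x = 1/cos x = -1.223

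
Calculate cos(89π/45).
cos(89π/45) = 0.9976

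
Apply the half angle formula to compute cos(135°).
cos(135°) = -√((1 + cos 270°)/2) = -√2/2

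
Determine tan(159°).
tan(159°) = -0.3839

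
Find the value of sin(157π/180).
sin(157π/180) = 0.3907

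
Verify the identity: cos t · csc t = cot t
LHS = cos t · (1/sin t) = cos t/sin t = cot t = RHS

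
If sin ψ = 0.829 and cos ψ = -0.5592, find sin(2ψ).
sin(2ψ) = 2 sin ψ cos ψ = -0.9272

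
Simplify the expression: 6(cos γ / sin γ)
6(cos γ / sin γ) = 6(cot γ) (using Quotient identity)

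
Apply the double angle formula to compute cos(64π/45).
cos(64π/45) = cos²32π/45 - sin²32π/45 = -0.2419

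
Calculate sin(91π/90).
sin(91π/90) = -0.0349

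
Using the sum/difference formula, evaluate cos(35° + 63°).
cos(35° + 63°) = cos 35° cos 63° - sin 35° sin 63° = -0.1392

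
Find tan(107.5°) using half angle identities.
tan(107.5°) = sin 215° / (1 + cos 215°) = -3.172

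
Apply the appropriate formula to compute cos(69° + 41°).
cos(69° + 41°) = cos 69° cos 41° - sin 69° sin 41° = -0.342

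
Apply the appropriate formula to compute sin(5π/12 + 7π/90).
sin(5π/12 + 7π/90) = sin 5π/12 cos 7π/90 + cos 5π/12 sin 7π/90 = 0.9998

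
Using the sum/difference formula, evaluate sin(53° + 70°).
sin(53° + 70°) = sin 53° cos 70° + cos 53° sin 70° = 0.8387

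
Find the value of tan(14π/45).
tan(14π/45) = 1.483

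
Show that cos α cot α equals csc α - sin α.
RHS = 1/sin α - sin α = (1 - sin²α)/sin α = cos²α/sin α = cos α · (cos α/sin α) = cos α cot α = LHS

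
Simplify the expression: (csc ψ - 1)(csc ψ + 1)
(csc ψ - 1)(csc ψ + 1) = cot²ψ (using Diff. of squares)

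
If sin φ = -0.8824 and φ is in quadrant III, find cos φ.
cos φ = -0.4705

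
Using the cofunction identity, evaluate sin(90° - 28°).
sin(90° - 28°) = cos(28°) = 0.8829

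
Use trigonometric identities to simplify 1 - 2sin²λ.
1 - 2sin²λ = cos(2λ) (using Double angle)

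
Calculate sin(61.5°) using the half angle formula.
sin(61.5°) = √((1 - cos 123°)/2) = 0.8788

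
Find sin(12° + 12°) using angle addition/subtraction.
sin(12° + 12°) = sin 12° cos 12° + cos 12° sin 12° = 0.4067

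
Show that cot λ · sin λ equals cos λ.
LHS = (cos λ/sin λ) · sin λ = cos λ = RHS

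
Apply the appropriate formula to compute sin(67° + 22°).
sin(67° + 22°) = sin 67° cos 22° + cos 67° sin 22° = 0.9998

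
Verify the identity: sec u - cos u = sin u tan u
LHS = 1/cos u - cos u = (1 - cos²u)/cos u = sin²u/cos u = sin u · (sin u/cos u) = sin u tan u = RHS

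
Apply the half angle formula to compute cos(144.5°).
cos(144.5°) = -√((1 + cos 289°)/2) = -0.8141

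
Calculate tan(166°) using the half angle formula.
tan(166°) = sin 332° / (1 + cos 332°) = -0.2493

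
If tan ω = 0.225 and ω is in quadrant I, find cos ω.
cos ω = 0.9756 (using tan²ω + 1 = sec²ω)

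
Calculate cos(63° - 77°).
cos(63° - 77°) = cos 63° cos 77° + sin 63° sin 77° = 0.9703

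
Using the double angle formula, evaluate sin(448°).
sin(448°) = 2 sin 224° cos 224° = 0.9994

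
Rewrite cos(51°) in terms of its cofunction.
cos(51°) = sin(90° - 51°) = sin(39°)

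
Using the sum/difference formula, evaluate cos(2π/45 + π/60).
cos(2π/45 + π/60) = cos 2π/45 cos π/60 - sin 2π/45 sin π/60 = 0.9816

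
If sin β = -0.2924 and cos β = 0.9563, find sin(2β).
sin(2β) = 2 sin β cos β = -0.5592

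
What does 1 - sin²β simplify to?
1 - sin²β = cos²β (using Pythagorean identity)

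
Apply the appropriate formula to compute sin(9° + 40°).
sin(9° + 40°) = sin 9° cos 40° + cos 9° sin 40° = 0.7547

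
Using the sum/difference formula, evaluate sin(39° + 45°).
sin(39° + 45°) = sin 39° cos 45° + cos 39° sin 45° = 0.9945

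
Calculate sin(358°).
sin(358°) = -0.0349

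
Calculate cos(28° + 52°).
cos(28° + 52°) = cos 28° cos 52° - sin 28° sin 52° = 0.1736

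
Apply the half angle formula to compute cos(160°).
cos(160°) = -√((1 + cos 320°)/2) = -0.9397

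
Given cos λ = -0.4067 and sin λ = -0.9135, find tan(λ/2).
tan(λ/2) = sin λ / (1 + cos λ) = -1.54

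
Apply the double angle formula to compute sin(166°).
sin(166°) = 2 sin 83° cos 83° = 0.2419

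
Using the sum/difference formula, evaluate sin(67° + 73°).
sin(67° + 73°) = sin 67° cos 73° + cos 67° sin 73° = 0.6428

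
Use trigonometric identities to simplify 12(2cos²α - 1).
12(2cos²α - 1) = 12(cos(2α)) (using Double angle)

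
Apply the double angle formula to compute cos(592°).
cos(592°) = cos²296° - sin²296° = -0.6157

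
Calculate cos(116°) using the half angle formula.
cos(116°) = -√((1 + cos 232°)/2) = -0.4384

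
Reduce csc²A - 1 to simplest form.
csc²A - 1 = cot²A (using Pythagorean identity)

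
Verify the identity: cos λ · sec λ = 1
LHS = cos λ · (1/cos λ) = 1 = RHS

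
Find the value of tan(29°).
tan(29°) = 0.5543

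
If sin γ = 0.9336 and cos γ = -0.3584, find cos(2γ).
cos(2γ) = cos²γ - sin²γ = -0.7432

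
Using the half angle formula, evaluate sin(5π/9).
sin(5π/9) = √((1 - cos 10π/9)/2) = 0.9848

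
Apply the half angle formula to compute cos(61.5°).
cos(61.5°) = √((1 + cos 123°)/2) = 0.4772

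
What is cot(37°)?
cot(37°) = 1.327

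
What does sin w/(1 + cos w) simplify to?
sin w/(1 + cos w) = tan(w/2) (using Half angle)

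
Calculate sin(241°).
sin(241°) = -0.8746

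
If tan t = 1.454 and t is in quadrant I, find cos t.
cos t = 0.5667 (using tan²t + 1 = sec²t)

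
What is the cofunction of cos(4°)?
cos(4°) = sin(90° - 4°) = sin(86°)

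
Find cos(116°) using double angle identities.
cos(116°) = cos²58° - sin²58° = -0.4384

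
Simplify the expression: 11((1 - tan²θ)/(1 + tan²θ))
11((1 - tan²θ)/(1 + tan²θ)) = 11(cos(2θ)) (using Double angle)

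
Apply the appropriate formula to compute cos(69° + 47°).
cos(69° + 47°) = cos 69° cos 47° - sin 69° sin 47° = -0.4384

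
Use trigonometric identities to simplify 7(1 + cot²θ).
7(1 + cot²θ) = 7(csc²θ) (using Pythagorean identity)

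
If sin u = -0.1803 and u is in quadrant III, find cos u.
cos u = -0.9836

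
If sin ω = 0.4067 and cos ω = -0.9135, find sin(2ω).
sin(2ω) = 2 sin ω cos ω = -0.743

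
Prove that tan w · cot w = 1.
LHS = (sin w/cos w) · (cos w/sin w) = 1 = RHS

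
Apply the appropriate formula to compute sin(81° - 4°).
sin(81° - 4°) = sin 81° cos 4° - cos 81° sin 4° = 0.9744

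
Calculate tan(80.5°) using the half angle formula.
tan(80.5°) = sin 161° / (1 + cos 161°) = 5.976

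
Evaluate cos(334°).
cos(334°) = 0.8988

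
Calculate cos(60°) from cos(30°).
cos(60°) = cos²30° - sin²30° = 1/2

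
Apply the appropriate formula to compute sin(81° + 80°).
sin(81° + 80°) = sin 81° cos 80° + cos 81° sin 80° = 0.3256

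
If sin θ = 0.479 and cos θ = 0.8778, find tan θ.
tan θ = sin θ / cos θ = 0.5457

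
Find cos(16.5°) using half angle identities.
cos(16.5°) = √((1 + cos 33°)/2) = 0.9588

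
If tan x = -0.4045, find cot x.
cot x = 1/tan x = -2.472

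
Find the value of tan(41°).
tan(41°) = 0.8693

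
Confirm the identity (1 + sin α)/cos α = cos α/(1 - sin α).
LHS = (1 + sin α)(1 - sin α) / (cos α(1 - sin α)) = (1 - sin²α) / (cos α(1 - sin α)) = cos²α / (cos α(1 - sin α)) = cos α/(1 - sin α) = RHS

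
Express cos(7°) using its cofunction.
cos(7°) = sin(90° - 7°) = sin(83°)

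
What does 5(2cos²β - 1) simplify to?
5(2cos²β - 1) = 5(cos(2β)) (using Double angle)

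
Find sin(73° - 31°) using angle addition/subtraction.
sin(73° - 31°) = sin 73° cos 31° - cos 73° sin 31° = 0.6691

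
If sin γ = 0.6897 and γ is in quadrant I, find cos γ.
cos γ = 0.7241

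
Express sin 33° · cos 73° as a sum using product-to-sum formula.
sin 33° cos 73° = (1/2)[sin(33°+73°) + sin(33°-73°)]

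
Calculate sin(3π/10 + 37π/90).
sin(3π/10 + 37π/90) = sin 3π/10 cos 37π/90 + cos 3π/10 sin 37π/90 = 0.788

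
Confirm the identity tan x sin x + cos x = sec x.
LHS = sin²x/cos x + cos x = (sin²x + cos²x)/cos x = 1/cos x = sec x = RHS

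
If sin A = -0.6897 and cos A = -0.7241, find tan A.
tan A = sin A / cos A = 0.9525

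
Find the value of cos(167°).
cos(167°) = -0.9744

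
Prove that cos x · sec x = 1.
LHS = cos x · (1/cos x) = 1 = RHS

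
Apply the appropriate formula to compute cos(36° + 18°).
cos(36° + 18°) = cos 36° cos 18° - sin 36° sin 18° = 0.5878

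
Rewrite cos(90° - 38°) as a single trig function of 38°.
cos(90° - 38°) = sin(38°)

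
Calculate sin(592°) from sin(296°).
sin(592°) = 2 sin 296° cos 296° = -0.788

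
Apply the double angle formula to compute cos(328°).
cos(328°) = cos²164° - sin²164° = 0.848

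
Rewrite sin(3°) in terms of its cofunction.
sin(3°) = cos(90° - 3°) = cos(87°)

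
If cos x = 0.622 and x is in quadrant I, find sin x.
sin x = 0.783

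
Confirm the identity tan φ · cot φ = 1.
LHS = (sin φ/cos φ) · (cos φ/sin φ) = 1 = RHS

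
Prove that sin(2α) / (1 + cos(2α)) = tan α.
LHS = 2 sin α cos α / (2cos²α) = sin α/cos α = tan α = RHS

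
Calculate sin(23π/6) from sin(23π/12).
sin(23π/6) = 2 sin 23π/12 cos 23π/12 = -1/2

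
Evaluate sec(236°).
sec(236°) = -1.788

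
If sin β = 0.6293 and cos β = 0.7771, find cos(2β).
cos(2β) = cos²β - sin²β = 0.2079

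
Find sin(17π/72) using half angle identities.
sin(17π/72) = √((1 - cos 17π/36)/2) = 0.6756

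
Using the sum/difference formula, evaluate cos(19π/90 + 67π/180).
cos(19π/90 + 67π/180) = cos 19π/90 cos 67π/180 - sin 19π/90 sin 67π/180 = -(√6-√2)/4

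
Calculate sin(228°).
sin(228°) = -0.7431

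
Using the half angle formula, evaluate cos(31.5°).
cos(31.5°) = √((1 + cos 63°)/2) = 0.8526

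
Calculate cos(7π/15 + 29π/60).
cos(7π/15 + 29π/60) = cos 7π/15 cos 29π/60 - sin 7π/15 sin 29π/60 = -0.9877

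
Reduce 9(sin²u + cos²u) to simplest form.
9(sin²u + cos²u) = 9 (using Pythagorean identity)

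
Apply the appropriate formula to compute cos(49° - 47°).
cos(49° - 47°) = cos 49° cos 47° + sin 49° sin 47° = 0.9994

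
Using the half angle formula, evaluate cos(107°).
cos(107°) = -√((1 + cos 214°)/2) = -0.2924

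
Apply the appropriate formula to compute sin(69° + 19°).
sin(69° + 19°) = sin 69° cos 19° + cos 69° sin 19° = 0.9994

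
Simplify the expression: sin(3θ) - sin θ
sin(3θ) - sin θ = 2 cos(2θ) sin θ (using Sum-to-product)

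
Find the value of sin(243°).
sin(243°) = -0.891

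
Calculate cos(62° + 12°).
cos(62° + 12°) = cos 62° cos 12° - sin 62° sin 12° = 0.2756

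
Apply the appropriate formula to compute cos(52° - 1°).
cos(52° - 1°) = cos 52° cos 1° + sin 52° sin 1° = 0.6293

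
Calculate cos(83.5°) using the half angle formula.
cos(83.5°) = √((1 + cos 167°)/2) = 0.1132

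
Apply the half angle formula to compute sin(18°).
sin(18°) = √((1 - cos 36°)/2) = 0.309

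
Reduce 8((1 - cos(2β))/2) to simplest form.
8((1 - cos(2β))/2) = 8(sin²β) (using Power reduction)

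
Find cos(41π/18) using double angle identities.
cos(41π/18) = cos²41π/36 - sin²41π/36 = 0.6428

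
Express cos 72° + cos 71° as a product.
cos 72° + cos 71° = 2 cos(71.5°) cos(0.5°)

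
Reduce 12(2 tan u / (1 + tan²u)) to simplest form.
12(2 tan u / (1 + tan²u)) = 12(sin(2u)) (using Double angle)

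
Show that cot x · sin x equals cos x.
LHS = (cos x/sin x) · sin x = cos x = RHS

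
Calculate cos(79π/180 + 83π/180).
cos(79π/180 + 83π/180) = cos 79π/180 cos 83π/180 - sin 79π/180 sin 83π/180 = -0.9511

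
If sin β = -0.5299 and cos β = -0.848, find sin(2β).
sin(2β) = 2 sin β cos β = 0.8987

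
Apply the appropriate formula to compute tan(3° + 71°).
tan(3° + 71°) = (tan 3° + tan 71°)/(1 - tan 3° tan 71°) = 3.487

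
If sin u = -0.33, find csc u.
csc u = 1/sin u = -3.03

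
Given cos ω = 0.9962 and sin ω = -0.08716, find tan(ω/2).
tan(ω/2) = sin ω / (1 + cos ω) = -0.04366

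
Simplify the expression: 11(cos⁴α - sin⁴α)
11(cos⁴α - sin⁴α) = 11(cos(2α)) (using Factoring + double angle)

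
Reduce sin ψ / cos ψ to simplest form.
sin ψ / cos ψ = tan ψ (using Quotient identity)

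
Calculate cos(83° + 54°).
cos(83° + 54°) = cos 83° cos 54° - sin 83° sin 54° = -0.7314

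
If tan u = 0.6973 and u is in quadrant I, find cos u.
cos u = 0.8203 (using tan²u + 1 = sec²u)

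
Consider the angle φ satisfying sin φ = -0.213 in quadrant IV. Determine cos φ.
cos φ = √(1 - sin²φ) = 0.9771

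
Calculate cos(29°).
cos(29°) = 0.8746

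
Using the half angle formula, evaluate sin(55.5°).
sin(55.5°) = √((1 - cos 111°)/2) = 0.8241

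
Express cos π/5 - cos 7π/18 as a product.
cos π/5 - cos 7π/18 = -2 sin(53π/180) sin(-17π/180)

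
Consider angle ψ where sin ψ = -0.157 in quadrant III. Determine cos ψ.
cos ψ = ±√(1 - sin²ψ) = -0.9876 (negative in QIII)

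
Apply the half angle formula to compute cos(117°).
cos(117°) = -√((1 + cos 234°)/2) = -0.454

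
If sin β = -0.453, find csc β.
csc β = 1/sin β = -2.208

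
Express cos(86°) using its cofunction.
cos(86°) = sin(90° - 86°) = sin(4°)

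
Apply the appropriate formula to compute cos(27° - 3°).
cos(27° - 3°) = cos 27° cos 3° + sin 27° sin 3° = 0.9135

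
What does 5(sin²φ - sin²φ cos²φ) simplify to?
5(sin²φ - sin²φ cos²φ) = 5(sin⁴φ) (using Factoring)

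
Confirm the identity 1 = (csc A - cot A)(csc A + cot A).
RHS = csc²A - cot²A = (1 + cot²A) - cot²A = 1 = LHS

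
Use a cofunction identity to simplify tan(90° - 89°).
tan(90° - 89°) = cot(89°)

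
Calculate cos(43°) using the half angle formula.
cos(43°) = √((1 + cos 86°)/2) = 0.7314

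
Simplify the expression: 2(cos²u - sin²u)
2(cos²u - sin²u) = 2(cos(2u)) (using Double angle)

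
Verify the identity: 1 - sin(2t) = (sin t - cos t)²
RHS = sin²t - 2 sin t cos t + cos²t = (sin²t + cos²t) - 2 sin t cos t = 1 - sin(2t) = LHS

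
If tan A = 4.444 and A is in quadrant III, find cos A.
cos A = -0.2195 (using tan²A + 1 = sec²A)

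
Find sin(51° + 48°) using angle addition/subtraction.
sin(51° + 48°) = sin 51° cos 48° + cos 51° sin 48° = 0.9877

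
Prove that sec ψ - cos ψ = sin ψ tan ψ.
LHS = 1/cos ψ - cos ψ = (1 - cos²ψ)/cos ψ = sin²ψ/cos ψ = sin ψ · (sin ψ/cos ψ) = sin ψ tan ψ = RHS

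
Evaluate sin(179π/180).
sin(179π/180) = 0.01745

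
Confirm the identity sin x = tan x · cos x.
RHS = (sin x/cos x) · cos x = sin x = LHS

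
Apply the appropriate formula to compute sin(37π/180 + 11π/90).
sin(37π/180 + 11π/90) = sin 37π/180 cos 11π/90 + cos 37π/180 sin 11π/90 = 0.8572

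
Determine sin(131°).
sin(131°) = 0.7547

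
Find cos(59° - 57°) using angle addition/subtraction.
cos(59° - 57°) = cos 59° cos 57° + sin 59° sin 57° = 0.9994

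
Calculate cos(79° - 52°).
cos(79° - 52°) = cos 79° cos 52° + sin 79° sin 52° = 0.891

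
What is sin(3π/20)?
sin(3π/20) = 0.454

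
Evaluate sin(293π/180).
sin(293π/180) = -0.9205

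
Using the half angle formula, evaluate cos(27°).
cos(27°) = √((1 + cos 54°)/2) = 0.891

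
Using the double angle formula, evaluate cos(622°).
cos(622°) = cos²311° - sin²311° = -0.1392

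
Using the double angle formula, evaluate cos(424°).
cos(424°) = cos²212° - sin²212° = 0.4384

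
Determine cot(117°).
cot(117°) = -0.5095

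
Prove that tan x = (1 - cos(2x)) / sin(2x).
RHS = 2sin²x / (2 sin x cos x) = sin x/cos x = tan x = LHS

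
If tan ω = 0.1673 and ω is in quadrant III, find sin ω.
sin ω = -0.165 (using tan²ω + 1 = sec²ω)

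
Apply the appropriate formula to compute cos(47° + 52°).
cos(47° + 52°) = cos 47° cos 52° - sin 47° sin 52° = -0.1564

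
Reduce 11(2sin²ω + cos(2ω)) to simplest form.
11(2sin²ω + cos(2ω)) = 11 (using Double angle)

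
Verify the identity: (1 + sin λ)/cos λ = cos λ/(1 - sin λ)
LHS = (1 + sin λ)(1 - sin λ) / (cos λ(1 - sin λ)) = (1 - sin²λ) / (cos λ(1 - sin λ)) = cos²λ / (cos λ(1 - sin λ)) = cos λ/(1 - sin λ) = RHS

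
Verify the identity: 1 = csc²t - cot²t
RHS = 1/sin²t - cos²t/sin²t = (1 - cos²t)/sin²t = sin²t/sin²t = 1 = LHS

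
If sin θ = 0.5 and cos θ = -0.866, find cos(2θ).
cos(2θ) = cos²θ - sin²θ = 0.5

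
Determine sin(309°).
sin(309°) = -0.7771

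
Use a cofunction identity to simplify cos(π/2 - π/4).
cos(π/2 - π/4) = sin(π/4)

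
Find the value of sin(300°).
sin(300°) = -√3/2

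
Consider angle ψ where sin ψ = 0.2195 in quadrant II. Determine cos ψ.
cos ψ = ±√(1 - sin²ψ) = -0.9756 (negative in QII)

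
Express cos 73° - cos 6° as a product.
cos 73° - cos 6° = -2 sin(39.5°) sin(33.5°)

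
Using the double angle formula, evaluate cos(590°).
cos(590°) = cos²295° - sin²295° = -0.6428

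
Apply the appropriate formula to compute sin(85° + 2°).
sin(85° + 2°) = sin 85° cos 2° + cos 85° sin 2° = 0.9986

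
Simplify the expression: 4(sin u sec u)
4(sin u sec u) = 4(tan u) (using Reciprocal + quotient)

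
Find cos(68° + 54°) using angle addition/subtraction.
cos(68° + 54°) = cos 68° cos 54° - sin 68° sin 54° = -0.5299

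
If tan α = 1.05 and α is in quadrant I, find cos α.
cos α = 0.6897 (using tan²α + 1 = sec²α)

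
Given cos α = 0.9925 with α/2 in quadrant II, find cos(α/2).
cos(α/2) = ±√((1 + cos α)/2); negative since α/2 ∈ QII, so cos(α/2) = -0.9981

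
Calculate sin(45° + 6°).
sin(45° + 6°) = sin 45° cos 6° + cos 45° sin 6° = 0.7771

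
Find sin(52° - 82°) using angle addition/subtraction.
sin(52° - 82°) = sin 52° cos 82° - cos 52° sin 82° = -1/2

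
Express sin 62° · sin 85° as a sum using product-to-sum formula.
sin 62° sin 85° = (1/2)[cos(62°-85°) - cos(62°+85°)]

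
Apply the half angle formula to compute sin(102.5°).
sin(102.5°) = √((1 - cos 205°)/2) = 0.9763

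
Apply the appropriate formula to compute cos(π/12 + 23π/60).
cos(π/12 + 23π/60) = cos π/12 cos 23π/60 - sin π/12 sin 23π/60 = 0.1045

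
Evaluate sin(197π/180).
sin(197π/180) = -0.2924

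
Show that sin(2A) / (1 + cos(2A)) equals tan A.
LHS = 2 sin A cos A / (2cos²A) = sin A/cos A = tan A = RHS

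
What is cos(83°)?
cos(83°) = 0.1219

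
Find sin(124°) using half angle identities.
sin(124°) = √((1 - cos 248°)/2) = 0.829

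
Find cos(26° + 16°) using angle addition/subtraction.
cos(26° + 16°) = cos 26° cos 16° - sin 26° sin 16° = 0.7431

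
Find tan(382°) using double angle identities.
tan(382°) = 2 tan 191° / (1 - tan²191°) = 0.404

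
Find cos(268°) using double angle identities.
cos(268°) = cos²134° - sin²134° = -0.0349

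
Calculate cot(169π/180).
cot(169π/180) = -5.145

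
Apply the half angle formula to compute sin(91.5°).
sin(91.5°) = √((1 - cos 183°)/2) = 0.9997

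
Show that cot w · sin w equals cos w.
LHS = (cos w/sin w) · sin w = cos w = RHS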